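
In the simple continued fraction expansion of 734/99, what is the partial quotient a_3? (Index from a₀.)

734 = 7·99 + 41   →  a_0 = 7
99 = 2·41 + 17   →  a_1 = 2
41 = 2·17 + 7   →  a_2 = 2
17 = 2·7 + 3   →  a_3 = 2

2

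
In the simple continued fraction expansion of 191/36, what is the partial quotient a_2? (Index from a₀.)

191 = 5·36 + 11   →  a_0 = 5
36 = 3·11 + 3   →  a_1 = 3
11 = 3·3 + 2   →  a_2 = 3

3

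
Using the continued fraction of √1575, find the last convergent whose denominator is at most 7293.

161285/4064

√1575 = [39; 1, 2, 5, 2, 1, 78, …] (period length 6).
Convergents:
  p_0/q_0 = 39/1
  p_1/q_1 = 40/1
  p_2/q_2 = 119/3
  p_3/q_3 = 635/16
  p_4/q_4 = 1389/35
  p_5/q_5 = 2024/51
  p_6/q_6 = 159261/4013
  p_7/q_7 = 161285/4064
  p_8/q_8 = 481831/12141
q_7 = 4064 ≤ 7293 < 12141 = q_8, so the answer is 161285/4064.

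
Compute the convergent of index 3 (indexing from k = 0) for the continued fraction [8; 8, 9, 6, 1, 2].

3623/446

Using pₖ = aₖpₖ₋₁ + pₖ₋₂, qₖ = aₖqₖ₋₁ + qₖ₋₂ (with p₋₁=1, p₋₂=0, q₋₁=0, q₋₂=1):
  k=0: a=8, p=8, q=1
  k=1: a=8, p=65, q=8
  k=2: a=9, p=593, q=73
  k=3: a=6, p=3623, q=446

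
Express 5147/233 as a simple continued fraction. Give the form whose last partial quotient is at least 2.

[22; 11, 10, 2]

5147 = 22·233 + 21
233 = 11·21 + 2
21 = 10·2 + 1
2 = 2·1 + 0  (stop)
So 5147/233 = [22; 11, 10, 2].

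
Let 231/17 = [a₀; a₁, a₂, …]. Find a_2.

231 = 13·17 + 10   →  a_0 = 13
17 = 1·10 + 7   →  a_1 = 1
10 = 1·7 + 3   →  a_2 = 1

1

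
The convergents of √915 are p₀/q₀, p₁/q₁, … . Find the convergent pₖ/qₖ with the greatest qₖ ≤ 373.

√915 = [30; 4, 60, …] (period length 2).
Convergents:
  p_0/q_0 = 30/1
  p_1/q_1 = 121/4
  p_2/q_2 = 7290/241
  p_3/q_3 = 29281/968
q_2 = 241 ≤ 373 < 968 = q_3, so the answer is 7290/241.

7290/241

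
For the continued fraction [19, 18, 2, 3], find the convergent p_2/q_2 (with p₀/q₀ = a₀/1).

Using pₖ = aₖpₖ₋₁ + pₖ₋₂, qₖ = aₖqₖ₋₁ + qₖ₋₂ (with p₋₁=1, p₋₂=0, q₋₁=0, q₋₂=1):
  k=0: a=19, p=19, q=1
  k=1: a=18, p=343, q=18
  k=2: a=2, p=705, q=37

705/37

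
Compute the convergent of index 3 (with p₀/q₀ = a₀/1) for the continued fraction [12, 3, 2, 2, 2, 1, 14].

Using pₖ = aₖpₖ₋₁ + pₖ₋₂, qₖ = aₖqₖ₋₁ + qₖ₋₂ (with p₋₁=1, p₋₂=0, q₋₁=0, q₋₂=1):
  k=0: a=12, p=12, q=1
  k=1: a=3, p=37, q=3
  k=2: a=2, p=86, q=7
  k=3: a=2, p=209, q=17

209/17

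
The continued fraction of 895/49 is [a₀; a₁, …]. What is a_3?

895 = 18·49 + 13   →  a_0 = 18
49 = 3·13 + 10   →  a_1 = 3
13 = 1·10 + 3   →  a_2 = 1
10 = 3·3 + 1   →  a_3 = 3

3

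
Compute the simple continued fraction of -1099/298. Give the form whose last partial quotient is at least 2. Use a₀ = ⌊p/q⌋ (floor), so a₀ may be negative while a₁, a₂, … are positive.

-1099 = -4×298 + 93
298 = 3×93 + 19
93 = 4×19 + 17
19 = 1×17 + 2
17 = 8×2 + 1
2 = 2×1 + 0  (stop)
So -1099/298 = [-4; 3, 4, 1, 8, 2].

[-4; 3, 4, 1, 8, 2]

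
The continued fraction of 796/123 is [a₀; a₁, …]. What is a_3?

3

796 = 6·123 + 58   →  a_0 = 6
123 = 2·58 + 7   →  a_1 = 2
58 = 8·7 + 2   →  a_2 = 8
7 = 3·2 + 1   →  a_3 = 3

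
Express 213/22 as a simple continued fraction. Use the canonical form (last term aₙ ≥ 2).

[9; 1, 2, 7]

213 = 9*22 + 15
22 = 1*15 + 7
15 = 2*7 + 1
7 = 7*1 + 0  (stop)
So 213/22 = [9; 1, 2, 7].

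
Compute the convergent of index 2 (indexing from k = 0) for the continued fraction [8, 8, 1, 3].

Using pₖ = aₖpₖ₋₁ + pₖ₋₂, qₖ = aₖqₖ₋₁ + qₖ₋₂ (with p₋₁=1, p₋₂=0, q₋₁=0, q₋₂=1):
  k=0: a=8, p=8, q=1
  k=1: a=8, p=65, q=8
  k=2: a=1, p=73, q=9

73/9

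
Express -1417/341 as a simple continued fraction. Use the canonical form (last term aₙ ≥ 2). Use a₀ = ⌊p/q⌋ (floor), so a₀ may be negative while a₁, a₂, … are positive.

[-5; 1, 5, 2, 3, 3, 2]

-1417 = -5×341 + 288
341 = 1×288 + 53
288 = 5×53 + 23
53 = 2×23 + 7
23 = 3×7 + 2
7 = 3×2 + 1
2 = 2×1 + 0  (stop)
So -1417/341 = [-5; 1, 5, 2, 3, 3, 2].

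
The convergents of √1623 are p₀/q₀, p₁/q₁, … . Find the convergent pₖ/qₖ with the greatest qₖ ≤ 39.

282/7

√1623 = [40; 3, 2, 26, 2, 3, 80, …] (period length 6).
Convergents:
  p_0/q_0 = 40/1
  p_1/q_1 = 121/3
  p_2/q_2 = 282/7
  p_3/q_3 = 7453/185
q_2 = 7 ≤ 39 < 185 = q_3, so the answer is 282/7.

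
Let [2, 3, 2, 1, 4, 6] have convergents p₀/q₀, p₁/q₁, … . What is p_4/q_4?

108/47

Using pₖ = aₖpₖ₋₁ + pₖ₋₂, qₖ = aₖqₖ₋₁ + qₖ₋₂ (with p₋₁=1, p₋₂=0, q₋₁=0, q₋₂=1):
  k=0: a=2, p=2, q=1
  k=1: a=3, p=7, q=3
  k=2: a=2, p=16, q=7
  k=3: a=1, p=23, q=10
  k=4: a=4, p=108, q=47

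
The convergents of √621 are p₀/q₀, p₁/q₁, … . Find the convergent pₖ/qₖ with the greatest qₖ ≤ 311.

√621 = [24; 1, 11, 2, 11, 1, 48, …] (period length 6).
Convergents:
  p_0/q_0 = 24/1
  p_1/q_1 = 25/1
  p_2/q_2 = 299/12
  p_3/q_3 = 623/25
  p_4/q_4 = 7152/287
  p_5/q_5 = 7775/312
q_4 = 287 ≤ 311 < 312 = q_5, so the answer is 7152/287.

7152/287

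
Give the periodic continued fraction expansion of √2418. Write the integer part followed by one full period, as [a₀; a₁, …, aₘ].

[49; 5, 1, 3, 2, 3, 1, 5, 98]

a₀ = ⌊√2418⌋ = 49.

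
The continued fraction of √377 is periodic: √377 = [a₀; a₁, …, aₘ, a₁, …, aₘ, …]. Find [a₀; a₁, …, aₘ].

[19; 2, 2, 2, 38]

a₀ = ⌊√377⌋ = 19.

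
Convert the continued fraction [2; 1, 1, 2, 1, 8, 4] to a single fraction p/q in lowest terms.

Using pₖ = aₖpₖ₋₁ + pₖ₋₂ and qₖ = aₖqₖ₋₁ + qₖ₋₂:
  k=0: a=2, p=2, q=1
  k=1: a=1, p=3, q=1
  k=2: a=1, p=5, q=2
  k=3: a=2, p=13, q=5
  k=4: a=1, p=18, q=7
  k=5: a=8, p=157, q=61
  k=6: a=4, p=646, q=251

646/251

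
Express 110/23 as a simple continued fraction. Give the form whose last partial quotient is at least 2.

[4; 1, 3, 1, 1, 2]

110 = 4×23 + 18
23 = 1×18 + 5
18 = 3×5 + 3
5 = 1×3 + 2
3 = 1×2 + 1
2 = 2×1 + 0  (stop)
So 110/23 = [4; 1, 3, 1, 1, 2].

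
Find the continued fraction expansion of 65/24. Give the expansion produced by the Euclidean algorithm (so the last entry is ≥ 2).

65 = 2*24 + 17
24 = 1*17 + 7
17 = 2*7 + 3
7 = 2*3 + 1
3 = 3*1 + 0  (stop)
So 65/24 = [2; 1, 2, 2, 3].

[2; 1, 2, 2, 3]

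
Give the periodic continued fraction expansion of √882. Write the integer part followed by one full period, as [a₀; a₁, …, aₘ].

a₀ = ⌊√882⌋ = 29.
With m₀=0, d₀=1 and mₖ₊₁ = dₖaₖ − mₖ, dₖ₊₁ = (n − mₖ₊₁²)/dₖ, aₖ₊₁ = ⌊(a₀+mₖ₊₁)/dₖ₊₁⌋:
  k=1: m=29, d=41, a=1
  k=2: m=12, d=18, a=2
  k=3: m=24, d=17, a=3
  k=4: m=27, d=9, a=6
  k=5: m=27, d=17, a=3
  k=6: m=24, d=18, a=2
  k=7: m=12, d=41, a=1
  k=8: m=29, d=1, a=58
d=1 and a=2a₀=58 at k=8, so the next step gives (m, d) = (29, 41) again — its k=1 value — and the period has length 8.

[29; 1, 2, 3, 6, 3, 2, 1, 58]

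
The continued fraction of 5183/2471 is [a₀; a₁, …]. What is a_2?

3

5183 = 2·2471 + 241   →  a_0 = 2
2471 = 10·241 + 61   →  a_1 = 10
241 = 3·61 + 58   →  a_2 = 3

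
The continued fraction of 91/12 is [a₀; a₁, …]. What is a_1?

91 = 7·12 + 7   →  a_0 = 7
12 = 1·7 + 5   →  a_1 = 1

1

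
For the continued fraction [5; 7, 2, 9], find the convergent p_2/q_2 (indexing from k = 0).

77/15

Using pₖ = aₖpₖ₋₁ + pₖ₋₂, qₖ = aₖqₖ₋₁ + qₖ₋₂ (with p₋₁=1, p₋₂=0, q₋₁=0, q₋₂=1):
  k=0: a=5, p=5, q=1
  k=1: a=7, p=36, q=7
  k=2: a=2, p=77, q=15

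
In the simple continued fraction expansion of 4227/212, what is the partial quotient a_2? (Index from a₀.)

15

4227 = 19·212 + 199   →  a_0 = 19
212 = 1·199 + 13   →  a_1 = 1
199 = 15·13 + 4   →  a_2 = 15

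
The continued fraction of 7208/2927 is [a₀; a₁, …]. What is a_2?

6

7208 = 2·2927 + 1354   →  a_0 = 2
2927 = 2·1354 + 219   →  a_1 = 2
1354 = 6·219 + 40   →  a_2 = 6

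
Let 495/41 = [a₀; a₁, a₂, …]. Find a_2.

495 = 12·41 + 3   →  a_0 = 12
41 = 13·3 + 2   →  a_1 = 13
3 = 1·2 + 1   →  a_2 = 1

1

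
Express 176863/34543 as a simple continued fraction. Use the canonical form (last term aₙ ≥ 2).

176863 = 5*34543 + 4148
34543 = 8*4148 + 1359
4148 = 3*1359 + 71
1359 = 19*71 + 10
71 = 7*10 + 1
10 = 10*1 + 0  (stop)
So 176863/34543 = [5; 8, 3, 19, 7, 10].

[5; 8, 3, 19, 7, 10]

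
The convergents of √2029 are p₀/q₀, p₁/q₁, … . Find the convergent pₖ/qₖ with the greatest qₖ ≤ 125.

√2029 = [45; 22, 1, 1, 22, 90, …] (period length 5).
Convergents:
  p_0/q_0 = 45/1
  p_1/q_1 = 991/22
  p_2/q_2 = 1036/23
  p_3/q_3 = 2027/45
  p_4/q_4 = 45630/1013
q_3 = 45 ≤ 125 < 1013 = q_4, so the answer is 2027/45.

2027/45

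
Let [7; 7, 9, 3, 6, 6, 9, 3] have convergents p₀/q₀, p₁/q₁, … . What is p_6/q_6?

506854/70981

Using pₖ = aₖpₖ₋₁ + pₖ₋₂, qₖ = aₖqₖ₋₁ + qₖ₋₂ (with p₋₁=1, p₋₂=0, q₋₁=0, q₋₂=1):
  k=0: a=7, p=7, q=1
  k=1: a=7, p=50, q=7
  k=2: a=9, p=457, q=64
  k=3: a=3, p=1421, q=199
  k=4: a=6, p=8983, q=1258
  k=5: a=6, p=55319, q=7747
  k=6: a=9, p=506854, q=70981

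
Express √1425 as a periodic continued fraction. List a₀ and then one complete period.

[37; 1, 2, 1, 74]

a₀ = ⌊√1425⌋ = 37.
With m₀=0, d₀=1 and mₖ₊₁ = dₖaₖ − mₖ, dₖ₊₁ = (n − mₖ₊₁²)/dₖ, aₖ₊₁ = ⌊(a₀+mₖ₊₁)/dₖ₊₁⌋:
  k=1: m=37, d=56, a=1
  k=2: m=19, d=19, a=2
  k=3: m=19, d=56, a=1
  k=4: m=37, d=1, a=74
d=1 and a=2a₀=74 at k=4, so the next step gives (m, d) = (37, 56) again — its k=1 value — and the period has length 4.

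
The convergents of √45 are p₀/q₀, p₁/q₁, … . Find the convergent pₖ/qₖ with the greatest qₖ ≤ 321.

√45 = [6; 1, 2, 2, 2, 1, 12, …] (period length 6).
Convergents:
  p_0/q_0 = 6/1
  p_1/q_1 = 7/1
  p_2/q_2 = 20/3
  p_3/q_3 = 47/7
  p_4/q_4 = 114/17
  p_5/q_5 = 161/24
  p_6/q_6 = 2046/305
  p_7/q_7 = 2207/329
q_6 = 305 ≤ 321 < 329 = q_7, so the answer is 2046/305.

2046/305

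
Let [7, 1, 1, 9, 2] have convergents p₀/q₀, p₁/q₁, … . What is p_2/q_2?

15/2

Using pₖ = aₖpₖ₋₁ + pₖ₋₂, qₖ = aₖqₖ₋₁ + qₖ₋₂ (with p₋₁=1, p₋₂=0, q₋₁=0, q₋₂=1):
  k=0: a=7, p=7, q=1
  k=1: a=1, p=8, q=1
  k=2: a=1, p=15, q=2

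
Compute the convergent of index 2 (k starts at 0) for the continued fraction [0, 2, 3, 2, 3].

Using pₖ = aₖpₖ₋₁ + pₖ₋₂, qₖ = aₖqₖ₋₁ + qₖ₋₂ (with p₋₁=1, p₋₂=0, q₋₁=0, q₋₂=1):
  k=0: a=0, p=0, q=1
  k=1: a=2, p=1, q=2
  k=2: a=3, p=3, q=7

3/7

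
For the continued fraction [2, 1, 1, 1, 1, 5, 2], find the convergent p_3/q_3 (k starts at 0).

8/3

Using pₖ = aₖpₖ₋₁ + pₖ₋₂, qₖ = aₖqₖ₋₁ + qₖ₋₂ (with p₋₁=1, p₋₂=0, q₋₁=0, q₋₂=1):
  k=0: a=2, p=2, q=1
  k=1: a=1, p=3, q=1
  k=2: a=1, p=5, q=2
  k=3: a=1, p=8, q=3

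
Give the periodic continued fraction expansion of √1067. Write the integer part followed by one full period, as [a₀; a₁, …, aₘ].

a₀ = ⌊√1067⌋ = 32.
With m₀=0, d₀=1 and mₖ₊₁ = dₖaₖ − mₖ, dₖ₊₁ = (n − mₖ₊₁²)/dₖ, aₖ₊₁ = ⌊(a₀+mₖ₊₁)/dₖ₊₁⌋:
  k=1: m=32, d=43, a=1
  k=2: m=11, d=22, a=1
  k=3: m=11, d=43, a=1
  k=4: m=32, d=1, a=64
d=1 and a=2a₀=64 at k=4, so the next step gives (m, d) = (32, 43) again — its k=1 value — and the period has length 4.

[32; 1, 1, 1, 64]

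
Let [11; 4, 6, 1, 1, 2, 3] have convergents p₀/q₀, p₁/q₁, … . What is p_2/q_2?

281/25

Using pₖ = aₖpₖ₋₁ + pₖ₋₂, qₖ = aₖqₖ₋₁ + qₖ₋₂ (with p₋₁=1, p₋₂=0, q₋₁=0, q₋₂=1):
  k=0: a=11, p=11, q=1
  k=1: a=4, p=45, q=4
  k=2: a=6, p=281, q=25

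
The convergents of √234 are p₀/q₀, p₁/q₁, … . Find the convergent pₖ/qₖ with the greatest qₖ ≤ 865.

√234 = [15; 3, 2, 1, 2, 1, 2, 3, 30, …] (period length 8).
Convergents:
  p_0/q_0 = 15/1
  p_1/q_1 = 46/3
  p_2/q_2 = 107/7
  p_3/q_3 = 153/10
  p_4/q_4 = 413/27
  p_5/q_5 = 566/37
  p_6/q_6 = 1545/101
  p_7/q_7 = 5201/340
  p_8/q_8 = 157575/10301
q_7 = 340 ≤ 865 < 10301 = q_8, so the answer is 5201/340.

5201/340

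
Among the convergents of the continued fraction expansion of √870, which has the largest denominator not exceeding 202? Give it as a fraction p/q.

√870 = [29; 2, 58, …] (period length 2).
Convergents:
  p_0/q_0 = 29/1
  p_1/q_1 = 59/2
  p_2/q_2 = 3451/117
  p_3/q_3 = 6961/236
q_2 = 117 ≤ 202 < 236 = q_3, so the answer is 3451/117.

3451/117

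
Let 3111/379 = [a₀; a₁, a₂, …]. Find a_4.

3111 = 8·379 + 79   →  a_0 = 8
379 = 4·79 + 63   →  a_1 = 4
79 = 1·63 + 16   →  a_2 = 1
63 = 3·16 + 15   →  a_3 = 3
16 = 1·15 + 1   →  a_4 = 1

1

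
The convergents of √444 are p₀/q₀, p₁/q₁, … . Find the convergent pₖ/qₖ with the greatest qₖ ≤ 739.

√444 = [21; 14, 42, …] (period length 2).
Convergents:
  p_0/q_0 = 21/1
  p_1/q_1 = 295/14
  p_2/q_2 = 12411/589
  p_3/q_3 = 174049/8260
q_2 = 589 ≤ 739 < 8260 = q_3, so the answer is 12411/589.

12411/589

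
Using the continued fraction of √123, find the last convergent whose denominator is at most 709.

2695/243

√123 = [11; 11, 22, …] (period length 2).
Convergents:
  p_0/q_0 = 11/1
  p_1/q_1 = 122/11
  p_2/q_2 = 2695/243
  p_3/q_3 = 29767/2684
q_2 = 243 ≤ 709 < 2684 = q_3, so the answer is 2695/243.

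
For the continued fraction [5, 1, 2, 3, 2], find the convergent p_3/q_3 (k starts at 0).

Using pₖ = aₖpₖ₋₁ + pₖ₋₂, qₖ = aₖqₖ₋₁ + qₖ₋₂ (with p₋₁=1, p₋₂=0, q₋₁=0, q₋₂=1):
  k=0: a=5, p=5, q=1
  k=1: a=1, p=6, q=1
  k=2: a=2, p=17, q=3
  k=3: a=3, p=57, q=10

57/10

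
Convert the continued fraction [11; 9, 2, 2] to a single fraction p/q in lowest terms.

522/47

Fold from the inside: start with 2/1.
  2 + 1/2 = 5/2
  9 + 2/5 = 47/5
  11 + 5/47 = 522/47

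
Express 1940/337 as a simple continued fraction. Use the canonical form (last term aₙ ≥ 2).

[5; 1, 3, 9, 9]

1940 = 5·337 + 255
337 = 1·255 + 82
255 = 3·82 + 9
82 = 9·9 + 1
9 = 9·1 + 0  (stop)
So 1940/337 = [5; 1, 3, 9, 9].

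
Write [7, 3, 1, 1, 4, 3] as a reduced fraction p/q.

750/103

Fold from the inside: start with 3/1.
  4 + 1/3 = 13/3
  1 + 3/13 = 16/13
  1 + 13/16 = 29/16
  3 + 16/29 = 103/29
  7 + 29/103 = 750/103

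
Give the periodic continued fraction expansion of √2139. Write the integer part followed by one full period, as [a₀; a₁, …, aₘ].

a₀ = ⌊√2139⌋ = 46.

[46; 4, 92]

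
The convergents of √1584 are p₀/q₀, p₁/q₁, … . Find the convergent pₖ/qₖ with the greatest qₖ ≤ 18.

199/5

√1584 = [39; 1, 3, 1, 78, …] (period length 4).
Convergents:
  p_0/q_0 = 39/1
  p_1/q_1 = 40/1
  p_2/q_2 = 159/4
  p_3/q_3 = 199/5
  p_4/q_4 = 15681/394
q_3 = 5 ≤ 18 < 394 = q_4, so the answer is 199/5.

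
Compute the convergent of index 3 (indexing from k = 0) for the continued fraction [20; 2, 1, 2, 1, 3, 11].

Using pₖ = aₖpₖ₋₁ + pₖ₋₂, qₖ = aₖqₖ₋₁ + qₖ₋₂ (with p₋₁=1, p₋₂=0, q₋₁=0, q₋₂=1):
  k=0: a=20, p=20, q=1
  k=1: a=2, p=41, q=2
  k=2: a=1, p=61, q=3
  k=3: a=2, p=163, q=8

163/8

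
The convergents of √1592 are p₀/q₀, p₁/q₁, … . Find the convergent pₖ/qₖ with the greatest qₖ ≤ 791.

31481/789

√1592 = [39; 1, 8, 1, 78, …] (period length 4).
Convergents:
  p_0/q_0 = 39/1
  p_1/q_1 = 40/1
  p_2/q_2 = 359/9
  p_3/q_3 = 399/10
  p_4/q_4 = 31481/789
  p_5/q_5 = 31880/799
q_4 = 789 ≤ 791 < 799 = q_5, so the answer is 31481/789.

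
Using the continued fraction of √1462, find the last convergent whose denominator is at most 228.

√1462 = [38; 4, 4, 4, 76, …] (period length 4).
Convergents:
  p_0/q_0 = 38/1
  p_1/q_1 = 153/4
  p_2/q_2 = 650/17
  p_3/q_3 = 2753/72
  p_4/q_4 = 209878/5489
q_3 = 72 ≤ 228 < 5489 = q_4, so the answer is 2753/72.

2753/72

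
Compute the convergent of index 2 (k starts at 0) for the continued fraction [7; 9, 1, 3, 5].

71/10

Using pₖ = aₖpₖ₋₁ + pₖ₋₂, qₖ = aₖqₖ₋₁ + qₖ₋₂ (with p₋₁=1, p₋₂=0, q₋₁=0, q₋₂=1):
  k=0: a=7, p=7, q=1
  k=1: a=9, p=64, q=9
  k=2: a=1, p=71, q=10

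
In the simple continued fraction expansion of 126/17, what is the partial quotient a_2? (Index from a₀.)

126 = 7·17 + 7   →  a_0 = 7
17 = 2·7 + 3   →  a_1 = 2
7 = 2·3 + 1   →  a_2 = 2

2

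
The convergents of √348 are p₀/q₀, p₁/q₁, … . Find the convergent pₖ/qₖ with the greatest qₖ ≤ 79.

1026/55

√348 = [18; 1, 1, 1, 8, 1, 1, 1, 36, …] (period length 8).
Convergents:
  p_0/q_0 = 18/1
  p_1/q_1 = 19/1
  p_2/q_2 = 37/2
  p_3/q_3 = 56/3
  p_4/q_4 = 485/26
  p_5/q_5 = 541/29
  p_6/q_6 = 1026/55
  p_7/q_7 = 1567/84
q_6 = 55 ≤ 79 < 84 = q_7, so the answer is 1026/55.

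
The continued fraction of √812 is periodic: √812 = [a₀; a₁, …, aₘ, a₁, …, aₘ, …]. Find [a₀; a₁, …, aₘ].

a₀ = ⌊√812⌋ = 28.
With m₀=0, d₀=1 and mₖ₊₁ = dₖaₖ − mₖ, dₖ₊₁ = (n − mₖ₊₁²)/dₖ, aₖ₊₁ = ⌊(a₀+mₖ₊₁)/dₖ₊₁⌋:
  k=1: m=28, d=28, a=2
  k=2: m=28, d=1, a=56
d=1 and a=2a₀=56 at k=2, so the next step gives (m, d) = (28, 28) again — its k=1 value — and the period has length 2.

[28; 2, 56]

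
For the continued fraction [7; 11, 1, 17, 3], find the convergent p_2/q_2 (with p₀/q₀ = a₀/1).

85/12

Using pₖ = aₖpₖ₋₁ + pₖ₋₂, qₖ = aₖqₖ₋₁ + qₖ₋₂ (with p₋₁=1, p₋₂=0, q₋₁=0, q₋₂=1):
  k=0: a=7, p=7, q=1
  k=1: a=11, p=78, q=11
  k=2: a=1, p=85, q=12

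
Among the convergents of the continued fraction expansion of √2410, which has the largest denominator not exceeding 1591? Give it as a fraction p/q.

√2410 = [49; 10, 1, 8, 1, 10, 98, …] (period length 6).
Convergents:
  p_0/q_0 = 49/1
  p_1/q_1 = 491/10
  p_2/q_2 = 540/11
  p_3/q_3 = 4811/98
  p_4/q_4 = 5351/109
  p_5/q_5 = 58321/1188
  p_6/q_6 = 5720809/116533
q_5 = 1188 ≤ 1591 < 116533 = q_6, so the answer is 58321/1188.

58321/1188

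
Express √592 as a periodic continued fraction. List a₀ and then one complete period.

a₀ = ⌊√592⌋ = 24.

[24; 3, 48]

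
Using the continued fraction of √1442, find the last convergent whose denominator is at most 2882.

√1442 = [37; 1, 36, 1, 74, …] (period length 4).
Convergents:
  p_0/q_0 = 37/1
  p_1/q_1 = 38/1
  p_2/q_2 = 1405/37
  p_3/q_3 = 1443/38
  p_4/q_4 = 108187/2849
  p_5/q_5 = 109630/2887
q_4 = 2849 ≤ 2882 < 2887 = q_5, so the answer is 108187/2849.

108187/2849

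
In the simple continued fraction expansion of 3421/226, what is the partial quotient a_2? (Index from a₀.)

3421 = 15·226 + 31   →  a_0 = 15
226 = 7·31 + 9   →  a_1 = 7
31 = 3·9 + 4   →  a_2 = 3

3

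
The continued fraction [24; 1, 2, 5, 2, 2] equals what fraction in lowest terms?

2123/86

Fold from the inside: start with 2/1.
  2 + 1/2 = 5/2
  5 + 2/5 = 27/5
  2 + 5/27 = 59/27
  1 + 27/59 = 86/59
  24 + 59/86 = 2123/86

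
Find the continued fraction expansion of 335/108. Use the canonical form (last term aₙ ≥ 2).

335 = 3·108 + 11
108 = 9·11 + 9
11 = 1·9 + 2
9 = 4·2 + 1
2 = 2·1 + 0  (stop)
So 335/108 = [3; 9, 1, 4, 2].

[3; 9, 1, 4, 2]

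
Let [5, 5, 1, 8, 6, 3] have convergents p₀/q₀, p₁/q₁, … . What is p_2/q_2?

Using pₖ = aₖpₖ₋₁ + pₖ₋₂, qₖ = aₖqₖ₋₁ + qₖ₋₂ (with p₋₁=1, p₋₂=0, q₋₁=0, q₋₂=1):
  k=0: a=5, p=5, q=1
  k=1: a=5, p=26, q=5
  k=2: a=1, p=31, q=6

31/6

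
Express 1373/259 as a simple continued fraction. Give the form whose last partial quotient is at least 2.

1373 = 5*259 + 78
259 = 3*78 + 25
78 = 3*25 + 3
25 = 8*3 + 1
3 = 3*1 + 0  (stop)
So 1373/259 = [5; 3, 3, 8, 3].

[5; 3, 3, 8, 3]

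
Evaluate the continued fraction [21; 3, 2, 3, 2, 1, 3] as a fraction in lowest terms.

Fold from the inside: start with 3/1.
  1 + 1/3 = 4/3
  2 + 3/4 = 11/4
  3 + 4/11 = 37/11
  2 + 11/37 = 85/37
  3 + 37/85 = 292/85
  21 + 85/292 = 6217/292

6217/292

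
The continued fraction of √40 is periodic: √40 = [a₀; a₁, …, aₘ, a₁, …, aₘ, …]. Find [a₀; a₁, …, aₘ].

[6; 3, 12]

a₀ = ⌊√40⌋ = 6.
With m₀=0, d₀=1 and mₖ₊₁ = dₖaₖ − mₖ, dₖ₊₁ = (n − mₖ₊₁²)/dₖ, aₖ₊₁ = ⌊(a₀+mₖ₊₁)/dₖ₊₁⌋:
  k=1: m=6, d=4, a=3
  k=2: m=6, d=1, a=12
d=1 and a=2a₀=12 at k=2, so the next step gives (m, d) = (6, 4) again — its k=1 value — and the period has length 2.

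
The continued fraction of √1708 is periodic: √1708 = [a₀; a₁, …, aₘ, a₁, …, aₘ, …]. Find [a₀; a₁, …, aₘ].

[41; 3, 20, 3, 82]

a₀ = ⌊√1708⌋ = 41.
With m₀=0, d₀=1 and mₖ₊₁ = dₖaₖ − mₖ, dₖ₊₁ = (n − mₖ₊₁²)/dₖ, aₖ₊₁ = ⌊(a₀+mₖ₊₁)/dₖ₊₁⌋:
  k=1: m=41, d=27, a=3
  k=2: m=40, d=4, a=20
  k=3: m=40, d=27, a=3
  k=4: m=41, d=1, a=82
d=1 and a=2a₀=82 at k=4, so the next step gives (m, d) = (41, 27) again — its k=1 value — and the period has length 4.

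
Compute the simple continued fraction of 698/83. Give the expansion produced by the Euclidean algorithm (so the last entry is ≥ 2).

[8; 2, 2, 3, 1, 3]

698 = 8×83 + 34
83 = 2×34 + 15
34 = 2×15 + 4
15 = 3×4 + 3
4 = 1×3 + 1
3 = 3×1 + 0  (stop)
So 698/83 = [8; 2, 2, 3, 1, 3].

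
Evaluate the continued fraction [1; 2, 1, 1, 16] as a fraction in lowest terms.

Using pₖ = aₖpₖ₋₁ + pₖ₋₂ and qₖ = aₖqₖ₋₁ + qₖ₋₂:
  k=0: a=1, p=1, q=1
  k=1: a=2, p=3, q=2
  k=2: a=1, p=4, q=3
  k=3: a=1, p=7, q=5
  k=4: a=16, p=116, q=83

116/83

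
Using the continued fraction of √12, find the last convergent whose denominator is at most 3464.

8733/2521

√12 = [3; 2, 6, …] (period length 2).
Convergents:
  p_0/q_0 = 3/1
  p_1/q_1 = 7/2
  p_2/q_2 = 45/13
  p_3/q_3 = 97/28
  p_4/q_4 = 627/181
  p_5/q_5 = 1351/390
  p_6/q_6 = 8733/2521
  p_7/q_7 = 18817/5432
q_6 = 2521 ≤ 3464 < 5432 = q_7, so the answer is 8733/2521.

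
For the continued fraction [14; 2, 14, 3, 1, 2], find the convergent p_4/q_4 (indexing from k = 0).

1709/118

Using pₖ = aₖpₖ₋₁ + pₖ₋₂, qₖ = aₖqₖ₋₁ + qₖ₋₂ (with p₋₁=1, p₋₂=0, q₋₁=0, q₋₂=1):
  k=0: a=14, p=14, q=1
  k=1: a=2, p=29, q=2
  k=2: a=14, p=420, q=29
  k=3: a=3, p=1289, q=89
  k=4: a=1, p=1709, q=118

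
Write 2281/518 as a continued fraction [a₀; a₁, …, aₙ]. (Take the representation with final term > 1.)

2281 = 4·518 + 209
518 = 2·209 + 100
209 = 2·100 + 9
100 = 11·9 + 1
9 = 9·1 + 0  (stop)
So 2281/518 = [4; 2, 2, 11, 9].

[4; 2, 2, 11, 9]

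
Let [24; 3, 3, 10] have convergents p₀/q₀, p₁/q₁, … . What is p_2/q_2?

243/10

Using pₖ = aₖpₖ₋₁ + pₖ₋₂, qₖ = aₖqₖ₋₁ + qₖ₋₂ (with p₋₁=1, p₋₂=0, q₋₁=0, q₋₂=1):
  k=0: a=24, p=24, q=1
  k=1: a=3, p=73, q=3
  k=2: a=3, p=243, q=10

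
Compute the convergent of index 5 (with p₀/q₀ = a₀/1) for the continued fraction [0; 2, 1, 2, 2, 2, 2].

Using pₖ = aₖpₖ₋₁ + pₖ₋₂, qₖ = aₖqₖ₋₁ + qₖ₋₂ (with p₋₁=1, p₋₂=0, q₋₁=0, q₋₂=1):
  k=0: a=0, p=0, q=1
  k=1: a=2, p=1, q=2
  k=2: a=1, p=1, q=3
  k=3: a=2, p=3, q=8
  k=4: a=2, p=7, q=19
  k=5: a=2, p=17, q=46

17/46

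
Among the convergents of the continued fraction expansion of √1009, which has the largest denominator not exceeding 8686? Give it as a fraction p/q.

137192/4319

√1009 = [31; 1, 3, 3, 1, 62, …] (period length 5).
Convergents:
  p_0/q_0 = 31/1
  p_1/q_1 = 32/1
  p_2/q_2 = 127/4
  p_3/q_3 = 413/13
  p_4/q_4 = 540/17
  p_5/q_5 = 33893/1067
  p_6/q_6 = 34433/1084
  p_7/q_7 = 137192/4319
  p_8/q_8 = 446009/14041
q_7 = 4319 ≤ 8686 < 14041 = q_8, so the answer is 137192/4319.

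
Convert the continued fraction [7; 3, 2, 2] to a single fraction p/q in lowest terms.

124/17

Using pₖ = aₖpₖ₋₁ + pₖ₋₂ and qₖ = aₖqₖ₋₁ + qₖ₋₂:
  k=0: a=7, p=7, q=1
  k=1: a=3, p=22, q=3
  k=2: a=2, p=51, q=7
  k=3: a=2, p=124, q=17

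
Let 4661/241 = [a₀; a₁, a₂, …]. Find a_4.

4661 = 19·241 + 82   →  a_0 = 19
241 = 2·82 + 77   →  a_1 = 2
82 = 1·77 + 5   →  a_2 = 1
77 = 15·5 + 2   →  a_3 = 15
5 = 2·2 + 1   →  a_4 = 2

2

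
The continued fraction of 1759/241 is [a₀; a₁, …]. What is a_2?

1759 = 7·241 + 72   →  a_0 = 7
241 = 3·72 + 25   →  a_1 = 3
72 = 2·25 + 22   →  a_2 = 2

2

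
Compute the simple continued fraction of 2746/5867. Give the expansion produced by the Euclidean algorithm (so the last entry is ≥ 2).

2746 = 0*5867 + 2746
5867 = 2*2746 + 375
2746 = 7*375 + 121
375 = 3*121 + 12
121 = 10*12 + 1
12 = 12*1 + 0  (stop)
So 2746/5867 = [0; 2, 7, 3, 10, 12].

[0; 2, 7, 3, 10, 12]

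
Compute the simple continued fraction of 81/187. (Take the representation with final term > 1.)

[0; 2, 3, 4, 6]

81 = 0*187 + 81
187 = 2*81 + 25
81 = 3*25 + 6
25 = 4*6 + 1
6 = 6*1 + 0  (stop)
So 81/187 = [0; 2, 3, 4, 6].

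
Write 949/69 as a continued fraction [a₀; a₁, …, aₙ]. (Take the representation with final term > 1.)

[13; 1, 3, 17]

949 = 13×69 + 52
69 = 1×52 + 17
52 = 3×17 + 1
17 = 17×1 + 0  (stop)
So 949/69 = [13; 1, 3, 17].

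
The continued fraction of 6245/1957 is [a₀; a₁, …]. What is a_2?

4

6245 = 3·1957 + 374   →  a_0 = 3
1957 = 5·374 + 87   →  a_1 = 5
374 = 4·87 + 26   →  a_2 = 4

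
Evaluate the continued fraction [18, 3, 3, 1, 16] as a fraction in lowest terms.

3991/218

Fold from the inside: start with 16/1.
  1 + 1/16 = 17/16
  3 + 16/17 = 67/17
  3 + 17/67 = 218/67
  18 + 67/218 = 3991/218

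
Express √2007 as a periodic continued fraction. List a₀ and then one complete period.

a₀ = ⌊√2007⌋ = 44.
With m₀=0, d₀=1 and mₖ₊₁ = dₖaₖ − mₖ, dₖ₊₁ = (n − mₖ₊₁²)/dₖ, aₖ₊₁ = ⌊(a₀+mₖ₊₁)/dₖ₊₁⌋:
  k=1: m=44, d=71, a=1
  k=2: m=27, d=18, a=3
  k=3: m=27, d=71, a=1
  k=4: m=44, d=1, a=88
d=1 and a=2a₀=88 at k=4, so the next step gives (m, d) = (44, 71) again — its k=1 value — and the period has length 4.

[44; 1, 3, 1, 88]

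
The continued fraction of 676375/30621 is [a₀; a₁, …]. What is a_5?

676375 = 22·30621 + 2713   →  a_0 = 22
30621 = 11·2713 + 778   →  a_1 = 11
2713 = 3·778 + 379   →  a_2 = 3
778 = 2·379 + 20   →  a_3 = 2
379 = 18·20 + 19   →  a_4 = 18
20 = 1·19 + 1   →  a_5 = 1

1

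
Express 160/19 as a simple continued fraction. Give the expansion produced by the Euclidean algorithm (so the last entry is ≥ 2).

[8; 2, 2, 1, 2]

160 = 8×19 + 8
19 = 2×8 + 3
8 = 2×3 + 2
3 = 1×2 + 1
2 = 2×1 + 0  (stop)
So 160/19 = [8; 2, 2, 1, 2].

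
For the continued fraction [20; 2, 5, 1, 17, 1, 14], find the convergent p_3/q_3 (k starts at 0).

Using pₖ = aₖpₖ₋₁ + pₖ₋₂, qₖ = aₖqₖ₋₁ + qₖ₋₂ (with p₋₁=1, p₋₂=0, q₋₁=0, q₋₂=1):
  k=0: a=20, p=20, q=1
  k=1: a=2, p=41, q=2
  k=2: a=5, p=225, q=11
  k=3: a=1, p=266, q=13

266/13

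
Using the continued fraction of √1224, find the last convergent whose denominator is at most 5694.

√1224 = [34; 1, 68, …] (period length 2).
Convergents:
  p_0/q_0 = 34/1
  p_1/q_1 = 35/1
  p_2/q_2 = 2414/69
  p_3/q_3 = 2449/70
  p_4/q_4 = 168946/4829
  p_5/q_5 = 171395/4899
  p_6/q_6 = 11823806/337961
q_5 = 4899 ≤ 5694 < 337961 = q_6, so the answer is 171395/4899.

171395/4899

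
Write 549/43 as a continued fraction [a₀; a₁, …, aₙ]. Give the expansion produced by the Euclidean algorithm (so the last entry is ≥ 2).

549 = 12*43 + 33
43 = 1*33 + 10
33 = 3*10 + 3
10 = 3*3 + 1
3 = 3*1 + 0  (stop)
So 549/43 = [12; 1, 3, 3, 3].

[12; 1, 3, 3, 3]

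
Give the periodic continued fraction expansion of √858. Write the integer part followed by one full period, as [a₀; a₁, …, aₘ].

a₀ = ⌊√858⌋ = 29.

[29; 3, 2, 3, 58]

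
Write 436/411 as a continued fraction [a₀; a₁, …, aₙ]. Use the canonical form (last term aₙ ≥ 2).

436 = 1*411 + 25
411 = 16*25 + 11
25 = 2*11 + 3
11 = 3*3 + 2
3 = 1*2 + 1
2 = 2*1 + 0  (stop)
So 436/411 = [1; 16, 2, 3, 1, 2].

[1; 16, 2, 3, 1, 2]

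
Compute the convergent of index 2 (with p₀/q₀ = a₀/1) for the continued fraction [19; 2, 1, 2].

58/3

Using pₖ = aₖpₖ₋₁ + pₖ₋₂, qₖ = aₖqₖ₋₁ + qₖ₋₂ (with p₋₁=1, p₋₂=0, q₋₁=0, q₋₂=1):
  k=0: a=19, p=19, q=1
  k=1: a=2, p=39, q=2
  k=2: a=1, p=58, q=3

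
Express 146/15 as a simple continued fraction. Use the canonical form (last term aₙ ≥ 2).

[9; 1, 2, 1, 3]

146 = 9×15 + 11
15 = 1×11 + 4
11 = 2×4 + 3
4 = 1×3 + 1
3 = 3×1 + 0  (stop)
So 146/15 = [9; 1, 2, 1, 3].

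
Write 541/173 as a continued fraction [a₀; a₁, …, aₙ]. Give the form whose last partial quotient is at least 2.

[3; 7, 1, 6, 3]

541 = 3×173 + 22
173 = 7×22 + 19
22 = 1×19 + 3
19 = 6×3 + 1
3 = 3×1 + 0  (stop)
So 541/173 = [3; 7, 1, 6, 3].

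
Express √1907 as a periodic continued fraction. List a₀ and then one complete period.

[43; 1, 2, 43, 2, 1, 86]

a₀ = ⌊√1907⌋ = 43.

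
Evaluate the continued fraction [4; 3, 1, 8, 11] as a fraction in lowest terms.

Using pₖ = aₖpₖ₋₁ + pₖ₋₂ and qₖ = aₖqₖ₋₁ + qₖ₋₂:
  k=0: a=4, p=4, q=1
  k=1: a=3, p=13, q=3
  k=2: a=1, p=17, q=4
  k=3: a=8, p=149, q=35
  k=4: a=11, p=1656, q=389

1656/389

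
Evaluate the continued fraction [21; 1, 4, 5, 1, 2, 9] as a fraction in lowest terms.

17947/823

Using pₖ = aₖpₖ₋₁ + pₖ₋₂ and qₖ = aₖqₖ₋₁ + qₖ₋₂:
  k=0: a=21, p=21, q=1
  k=1: a=1, p=22, q=1
  k=2: a=4, p=109, q=5
  k=3: a=5, p=567, q=26
  k=4: a=1, p=676, q=31
  k=5: a=2, p=1919, q=88
  k=6: a=9, p=17947, q=823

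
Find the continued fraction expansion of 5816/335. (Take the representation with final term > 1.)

5816 = 17×335 + 121
335 = 2×121 + 93
121 = 1×93 + 28
93 = 3×28 + 9
28 = 3×9 + 1
9 = 9×1 + 0  (stop)
So 5816/335 = [17; 2, 1, 3, 3, 9].

[17; 2, 1, 3, 3, 9]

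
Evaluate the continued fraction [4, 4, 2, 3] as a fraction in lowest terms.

Using pₖ = aₖpₖ₋₁ + pₖ₋₂ and qₖ = aₖqₖ₋₁ + qₖ₋₂:
  k=0: a=4, p=4, q=1
  k=1: a=4, p=17, q=4
  k=2: a=2, p=38, q=9
  k=3: a=3, p=131, q=31

131/31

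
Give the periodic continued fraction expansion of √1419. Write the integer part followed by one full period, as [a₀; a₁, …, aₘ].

a₀ = ⌊√1419⌋ = 37.
With m₀=0, d₀=1 and mₖ₊₁ = dₖaₖ − mₖ, dₖ₊₁ = (n − mₖ₊₁²)/dₖ, aₖ₊₁ = ⌊(a₀+mₖ₊₁)/dₖ₊₁⌋:
  k=1: m=37, d=50, a=1
  k=2: m=13, d=25, a=2
  k=3: m=37, d=2, a=37
  k=4: m=37, d=25, a=2
  k=5: m=13, d=50, a=1
  k=6: m=37, d=1, a=74
d=1 and a=2a₀=74 at k=6, so the next step gives (m, d) = (37, 50) again — its k=1 value — and the period has length 6.

[37; 1, 2, 37, 2, 1, 74]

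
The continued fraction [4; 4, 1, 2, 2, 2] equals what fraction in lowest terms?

337/80

Fold from the inside: start with 2/1.
  2 + 1/2 = 5/2
  2 + 2/5 = 12/5
  1 + 5/12 = 17/12
  4 + 12/17 = 80/17
  4 + 17/80 = 337/80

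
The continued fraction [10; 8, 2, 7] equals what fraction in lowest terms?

1285/127

Fold from the inside: start with 7/1.
  2 + 1/7 = 15/7
  8 + 7/15 = 127/15
  10 + 15/127 = 1285/127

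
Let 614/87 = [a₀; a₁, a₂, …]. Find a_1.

614 = 7·87 + 5   →  a_0 = 7
87 = 17·5 + 2   →  a_1 = 17

17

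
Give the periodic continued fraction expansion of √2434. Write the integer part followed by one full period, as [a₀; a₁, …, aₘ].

a₀ = ⌊√2434⌋ = 49.

[49; 2, 1, 48, 1, 2, 98]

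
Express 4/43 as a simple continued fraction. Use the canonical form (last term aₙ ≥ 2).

[0; 10, 1, 3]

4 = 0·43 + 4
43 = 10·4 + 3
4 = 1·3 + 1
3 = 3·1 + 0  (stop)
So 4/43 = [0; 10, 1, 3].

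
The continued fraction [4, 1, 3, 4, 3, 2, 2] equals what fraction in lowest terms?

Using pₖ = aₖpₖ₋₁ + pₖ₋₂ and qₖ = aₖqₖ₋₁ + qₖ₋₂:
  k=0: a=4, p=4, q=1
  k=1: a=1, p=5, q=1
  k=2: a=3, p=19, q=4
  k=3: a=4, p=81, q=17
  k=4: a=3, p=262, q=55
  k=5: a=2, p=605, q=127
  k=6: a=2, p=1472, q=309

1472/309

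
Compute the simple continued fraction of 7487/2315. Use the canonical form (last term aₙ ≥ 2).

[3; 4, 3, 1, 2, 5, 9]

7487 = 3×2315 + 542
2315 = 4×542 + 147
542 = 3×147 + 101
147 = 1×101 + 46
101 = 2×46 + 9
46 = 5×9 + 1
9 = 9×1 + 0  (stop)
So 7487/2315 = [3; 4, 3, 1, 2, 5, 9].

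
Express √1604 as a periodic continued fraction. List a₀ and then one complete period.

a₀ = ⌊√1604⌋ = 40.
With m₀=0, d₀=1 and mₖ₊₁ = dₖaₖ − mₖ, dₖ₊₁ = (n − mₖ₊₁²)/dₖ, aₖ₊₁ = ⌊(a₀+mₖ₊₁)/dₖ₊₁⌋:
  k=1: m=40, d=4, a=20
  k=2: m=40, d=1, a=80
d=1 and a=2a₀=80 at k=2, so the next step gives (m, d) = (40, 4) again — its k=1 value — and the period has length 2.

[40; 20, 80]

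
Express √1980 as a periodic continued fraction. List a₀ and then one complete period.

[44; 2, 88]

a₀ = ⌊√1980⌋ = 44.
With m₀=0, d₀=1 and mₖ₊₁ = dₖaₖ − mₖ, dₖ₊₁ = (n − mₖ₊₁²)/dₖ, aₖ₊₁ = ⌊(a₀+mₖ₊₁)/dₖ₊₁⌋:
  k=1: m=44, d=44, a=2
  k=2: m=44, d=1, a=88
d=1 and a=2a₀=88 at k=2, so the next step gives (m, d) = (44, 44) again — its k=1 value — and the period has length 2.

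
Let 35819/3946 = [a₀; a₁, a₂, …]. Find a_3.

35819 = 9·3946 + 305   →  a_0 = 9
3946 = 12·305 + 286   →  a_1 = 12
305 = 1·286 + 19   →  a_2 = 1
286 = 15·19 + 1   →  a_3 = 15

15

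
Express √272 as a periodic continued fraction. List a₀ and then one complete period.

[16; 2, 32]

a₀ = ⌊√272⌋ = 16.
With m₀=0, d₀=1 and mₖ₊₁ = dₖaₖ − mₖ, dₖ₊₁ = (n − mₖ₊₁²)/dₖ, aₖ₊₁ = ⌊(a₀+mₖ₊₁)/dₖ₊₁⌋:
  k=1: m=16, d=16, a=2
  k=2: m=16, d=1, a=32
d=1 and a=2a₀=32 at k=2, so the next step gives (m, d) = (16, 16) again — its k=1 value — and the period has length 2.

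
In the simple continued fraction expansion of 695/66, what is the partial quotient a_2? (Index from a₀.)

1

695 = 10·66 + 35   →  a_0 = 10
66 = 1·35 + 31   →  a_1 = 1
35 = 1·31 + 4   →  a_2 = 1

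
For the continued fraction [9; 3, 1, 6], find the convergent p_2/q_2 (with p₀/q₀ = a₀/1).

Using pₖ = aₖpₖ₋₁ + pₖ₋₂, qₖ = aₖqₖ₋₁ + qₖ₋₂ (with p₋₁=1, p₋₂=0, q₋₁=0, q₋₂=1):
  k=0: a=9, p=9, q=1
  k=1: a=3, p=28, q=3
  k=2: a=1, p=37, q=4

37/4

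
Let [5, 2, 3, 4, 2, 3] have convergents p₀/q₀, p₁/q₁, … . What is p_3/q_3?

Using pₖ = aₖpₖ₋₁ + pₖ₋₂, qₖ = aₖqₖ₋₁ + qₖ₋₂ (with p₋₁=1, p₋₂=0, q₋₁=0, q₋₂=1):
  k=0: a=5, p=5, q=1
  k=1: a=2, p=11, q=2
  k=2: a=3, p=38, q=7
  k=3: a=4, p=163, q=30

163/30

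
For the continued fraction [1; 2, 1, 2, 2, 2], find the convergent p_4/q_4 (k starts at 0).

Using pₖ = aₖpₖ₋₁ + pₖ₋₂, qₖ = aₖqₖ₋₁ + qₖ₋₂ (with p₋₁=1, p₋₂=0, q₋₁=0, q₋₂=1):
  k=0: a=1, p=1, q=1
  k=1: a=2, p=3, q=2
  k=2: a=1, p=4, q=3
  k=3: a=2, p=11, q=8
  k=4: a=2, p=26, q=19

26/19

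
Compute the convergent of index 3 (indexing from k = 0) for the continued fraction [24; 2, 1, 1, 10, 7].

Using pₖ = aₖpₖ₋₁ + pₖ₋₂, qₖ = aₖqₖ₋₁ + qₖ₋₂ (with p₋₁=1, p₋₂=0, q₋₁=0, q₋₂=1):
  k=0: a=24, p=24, q=1
  k=1: a=2, p=49, q=2
  k=2: a=1, p=73, q=3
  k=3: a=1, p=122, q=5

122/5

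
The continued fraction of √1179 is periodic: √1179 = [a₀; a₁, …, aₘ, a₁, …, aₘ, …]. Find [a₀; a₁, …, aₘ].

a₀ = ⌊√1179⌋ = 34.
With m₀=0, d₀=1 and mₖ₊₁ = dₖaₖ − mₖ, dₖ₊₁ = (n − mₖ₊₁²)/dₖ, aₖ₊₁ = ⌊(a₀+mₖ₊₁)/dₖ₊₁⌋:
  k=1: m=34, d=23, a=2
  k=2: m=12, d=45, a=1
  k=3: m=33, d=2, a=33
  k=4: m=33, d=45, a=1
  k=5: m=12, d=23, a=2
  k=6: m=34, d=1, a=68
d=1 and a=2a₀=68 at k=6, so the next step gives (m, d) = (34, 23) again — its k=1 value — and the period has length 6.

[34; 2, 1, 33, 1, 2, 68]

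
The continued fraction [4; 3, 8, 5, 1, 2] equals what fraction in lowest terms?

1875/434

Fold from the inside: start with 2/1.
  1 + 1/2 = 3/2
  5 + 2/3 = 17/3
  8 + 3/17 = 139/17
  3 + 17/139 = 434/139
  4 + 139/434 = 1875/434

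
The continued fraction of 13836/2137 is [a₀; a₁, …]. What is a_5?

13836 = 6·2137 + 1014   →  a_0 = 6
2137 = 2·1014 + 109   →  a_1 = 2
1014 = 9·109 + 33   →  a_2 = 9
109 = 3·33 + 10   →  a_3 = 3
33 = 3·10 + 3   →  a_4 = 3
10 = 3·3 + 1   →  a_5 = 3

3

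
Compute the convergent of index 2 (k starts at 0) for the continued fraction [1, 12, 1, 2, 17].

Using pₖ = aₖpₖ₋₁ + pₖ₋₂, qₖ = aₖqₖ₋₁ + qₖ₋₂ (with p₋₁=1, p₋₂=0, q₋₁=0, q₋₂=1):
  k=0: a=1, p=1, q=1
  k=1: a=12, p=13, q=12
  k=2: a=1, p=14, q=13

14/13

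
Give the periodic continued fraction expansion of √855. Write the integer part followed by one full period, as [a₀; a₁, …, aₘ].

a₀ = ⌊√855⌋ = 29.
With m₀=0, d₀=1 and mₖ₊₁ = dₖaₖ − mₖ, dₖ₊₁ = (n − mₖ₊₁²)/dₖ, aₖ₊₁ = ⌊(a₀+mₖ₊₁)/dₖ₊₁⌋:
  k=1: m=29, d=14, a=4
  k=2: m=27, d=9, a=6
  k=3: m=27, d=14, a=4
  k=4: m=29, d=1, a=58
d=1 and a=2a₀=58 at k=4, so the next step gives (m, d) = (29, 14) again — its k=1 value — and the period has length 4.

[29; 4, 6, 4, 58]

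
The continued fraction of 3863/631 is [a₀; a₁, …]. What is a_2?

5

3863 = 6·631 + 77   →  a_0 = 6
631 = 8·77 + 15   →  a_1 = 8
77 = 5·15 + 2   →  a_2 = 5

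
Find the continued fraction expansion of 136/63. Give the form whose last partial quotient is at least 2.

136 = 2·63 + 10
63 = 6·10 + 3
10 = 3·3 + 1
3 = 3·1 + 0  (stop)
So 136/63 = [2; 6, 3, 3].

[2; 6, 3, 3]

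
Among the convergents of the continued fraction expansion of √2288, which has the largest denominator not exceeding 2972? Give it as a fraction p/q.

137233/2869

√2288 = [47; 1, 4, 1, 94, …] (period length 4).
Convergents:
  p_0/q_0 = 47/1
  p_1/q_1 = 48/1
  p_2/q_2 = 239/5
  p_3/q_3 = 287/6
  p_4/q_4 = 27217/569
  p_5/q_5 = 27504/575
  p_6/q_6 = 137233/2869
  p_7/q_7 = 164737/3444
q_6 = 2869 ≤ 2972 < 3444 = q_7, so the answer is 137233/2869.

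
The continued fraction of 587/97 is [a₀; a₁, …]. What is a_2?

587 = 6·97 + 5   →  a_0 = 6
97 = 19·5 + 2   →  a_1 = 19
5 = 2·2 + 1   →  a_2 = 2

2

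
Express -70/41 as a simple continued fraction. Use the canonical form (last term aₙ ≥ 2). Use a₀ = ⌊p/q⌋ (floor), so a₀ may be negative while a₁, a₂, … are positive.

[-2; 3, 2, 2, 2]

-70 = -2·41 + 12
41 = 3·12 + 5
12 = 2·5 + 2
5 = 2·2 + 1
2 = 2·1 + 0  (stop)
So -70/41 = [-2; 3, 2, 2, 2].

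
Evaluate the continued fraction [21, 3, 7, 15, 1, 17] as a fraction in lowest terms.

Using pₖ = aₖpₖ₋₁ + pₖ₋₂ and qₖ = aₖqₖ₋₁ + qₖ₋₂:
  k=0: a=21, p=21, q=1
  k=1: a=3, p=64, q=3
  k=2: a=7, p=469, q=22
  k=3: a=15, p=7099, q=333
  k=4: a=1, p=7568, q=355
  k=5: a=17, p=135755, q=6368

135755/6368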